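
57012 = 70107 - 13095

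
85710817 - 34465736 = 51245081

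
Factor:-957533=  - 307^1*3119^1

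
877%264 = 85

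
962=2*481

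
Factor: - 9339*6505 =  - 3^1*5^1*11^1*283^1 * 1301^1 = - 60750195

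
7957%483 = 229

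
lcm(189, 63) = 189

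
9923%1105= 1083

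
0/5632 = 0 = 0.00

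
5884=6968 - 1084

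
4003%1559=885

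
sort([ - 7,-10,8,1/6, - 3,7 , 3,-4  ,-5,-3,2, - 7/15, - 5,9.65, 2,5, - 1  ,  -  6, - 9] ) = [ - 10, - 9, -7,-6, - 5, - 5,-4, - 3, - 3 , - 1, - 7/15, 1/6,2, 2,3, 5,7,8,9.65 ]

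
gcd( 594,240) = 6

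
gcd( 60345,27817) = 1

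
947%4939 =947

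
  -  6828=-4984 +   -  1844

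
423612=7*60516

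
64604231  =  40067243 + 24536988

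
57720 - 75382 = -17662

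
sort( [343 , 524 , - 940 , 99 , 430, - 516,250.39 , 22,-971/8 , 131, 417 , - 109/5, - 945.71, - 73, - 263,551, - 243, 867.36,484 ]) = [ - 945.71, - 940, - 516, - 263,  -  243, - 971/8,  -  73, - 109/5,22, 99,131, 250.39, 343,417, 430,484 , 524, 551 , 867.36 ]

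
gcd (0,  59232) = 59232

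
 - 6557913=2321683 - 8879596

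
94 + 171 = 265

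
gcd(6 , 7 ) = 1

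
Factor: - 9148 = -2^2*2287^1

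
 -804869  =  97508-902377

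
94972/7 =94972/7 = 13567.43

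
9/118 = 9/118 = 0.08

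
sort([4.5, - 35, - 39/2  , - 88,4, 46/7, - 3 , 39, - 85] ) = [ - 88, - 85, - 35,  -  39/2,-3,4,4.5,46/7,39] 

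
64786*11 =712646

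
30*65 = 1950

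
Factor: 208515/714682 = 2^( - 1 )*3^1*5^1*47^(  -  1 )*7603^( - 1)*13901^1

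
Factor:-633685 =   -  5^1*13^1*9749^1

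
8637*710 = 6132270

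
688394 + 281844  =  970238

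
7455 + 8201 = 15656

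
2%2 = 0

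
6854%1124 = 110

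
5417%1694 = 335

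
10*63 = 630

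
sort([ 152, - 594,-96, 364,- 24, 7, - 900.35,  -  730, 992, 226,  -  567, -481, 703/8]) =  [ - 900.35, -730, -594,-567, - 481, - 96, - 24, 7, 703/8,152, 226, 364, 992]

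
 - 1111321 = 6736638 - 7847959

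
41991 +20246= 62237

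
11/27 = 11/27 = 0.41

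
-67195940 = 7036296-74232236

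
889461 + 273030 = 1162491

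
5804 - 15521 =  - 9717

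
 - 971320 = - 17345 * 56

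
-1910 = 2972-4882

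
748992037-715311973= 33680064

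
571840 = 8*71480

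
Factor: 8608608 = 2^5*3^2* 71^1*421^1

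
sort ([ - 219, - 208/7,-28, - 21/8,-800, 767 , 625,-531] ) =[ - 800 , - 531, - 219 , - 208/7, - 28, - 21/8, 625,  767 ]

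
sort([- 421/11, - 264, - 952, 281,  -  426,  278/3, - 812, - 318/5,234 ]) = [ - 952, - 812,-426, -264 , - 318/5, - 421/11, 278/3,234,281]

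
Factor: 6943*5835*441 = 3^3 * 5^1 * 7^2*53^1*131^1*389^1 = 17865970605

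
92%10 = 2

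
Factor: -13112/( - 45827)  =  2^3 * 11^1*149^1 * 45827^(-1 ) 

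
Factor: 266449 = 266449^1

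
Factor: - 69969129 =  - 3^1*2767^1*8429^1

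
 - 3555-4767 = - 8322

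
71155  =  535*133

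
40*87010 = 3480400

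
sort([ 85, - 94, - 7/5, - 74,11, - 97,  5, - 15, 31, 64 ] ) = [  -  97, - 94, - 74, - 15, - 7/5,5, 11, 31, 64,85]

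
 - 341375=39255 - 380630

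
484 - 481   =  3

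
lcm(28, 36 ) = 252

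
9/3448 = 9/3448=0.00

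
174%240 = 174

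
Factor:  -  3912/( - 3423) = 8/7 = 2^3*7^( - 1)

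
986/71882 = 493/35941 = 0.01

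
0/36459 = 0 = 0.00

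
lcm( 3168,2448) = 53856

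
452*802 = 362504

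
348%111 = 15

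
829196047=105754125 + 723441922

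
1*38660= 38660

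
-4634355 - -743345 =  - 3891010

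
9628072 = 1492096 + 8135976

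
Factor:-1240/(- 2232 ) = 5/9 = 3^( - 2 )*5^1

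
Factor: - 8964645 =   -  3^1*5^1*597643^1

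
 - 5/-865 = 1/173 = 0.01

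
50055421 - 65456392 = -15400971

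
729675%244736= 240203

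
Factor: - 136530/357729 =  - 45510/119243 = - 2^1*3^1*5^1* 37^1*41^1*119243^( - 1 )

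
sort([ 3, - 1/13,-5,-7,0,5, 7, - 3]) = [ - 7,-5,  -  3,-1/13, 0,3,5,7 ]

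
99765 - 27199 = 72566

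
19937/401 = 19937/401= 49.72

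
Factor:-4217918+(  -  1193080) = -5410998 = -  2^1*3^2*17^1*17683^1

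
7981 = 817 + 7164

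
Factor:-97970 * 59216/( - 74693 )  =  2^5*5^1*97^1 * 101^1 *113^( - 1 )*661^( - 1)*3701^1 = 5801391520/74693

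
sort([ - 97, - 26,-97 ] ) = [ - 97,-97, - 26]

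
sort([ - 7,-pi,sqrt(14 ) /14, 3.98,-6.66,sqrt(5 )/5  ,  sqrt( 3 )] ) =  [ - 7,-6.66,  -  pi,sqrt( 14) /14, sqrt( 5 ) /5,sqrt( 3 ),3.98] 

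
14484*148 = 2143632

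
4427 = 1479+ 2948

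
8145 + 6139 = 14284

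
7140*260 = 1856400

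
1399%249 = 154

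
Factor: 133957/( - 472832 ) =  - 2^ ( - 8) * 97^1 * 1381^1 *1847^(  -  1)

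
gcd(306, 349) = 1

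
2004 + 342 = 2346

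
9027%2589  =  1260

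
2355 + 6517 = 8872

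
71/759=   71/759 = 0.09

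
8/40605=8/40605 = 0.00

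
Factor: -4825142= -2^1 *7^1*344653^1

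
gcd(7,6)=1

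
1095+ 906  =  2001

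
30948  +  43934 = 74882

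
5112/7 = 5112/7 = 730.29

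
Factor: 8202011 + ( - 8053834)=148177 = 71^1*2087^1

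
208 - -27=235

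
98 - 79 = 19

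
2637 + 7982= 10619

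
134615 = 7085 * 19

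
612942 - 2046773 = - 1433831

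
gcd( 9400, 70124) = 188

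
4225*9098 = 38439050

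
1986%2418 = 1986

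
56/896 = 1/16 =0.06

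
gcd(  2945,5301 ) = 589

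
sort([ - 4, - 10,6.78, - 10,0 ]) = [ - 10,-10, - 4,0,6.78 ]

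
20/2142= 10/1071 = 0.01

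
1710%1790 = 1710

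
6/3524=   3/1762 = 0.00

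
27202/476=1943/34 =57.15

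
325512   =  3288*99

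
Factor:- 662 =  - 2^1 * 331^1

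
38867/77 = 38867/77 = 504.77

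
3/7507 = 3/7507 = 0.00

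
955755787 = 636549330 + 319206457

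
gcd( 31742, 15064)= 538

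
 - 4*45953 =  - 183812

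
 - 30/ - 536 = 15/268 = 0.06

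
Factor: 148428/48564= 7^1*31^1*71^( - 1 )=217/71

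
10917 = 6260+4657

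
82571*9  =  743139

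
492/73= 6 + 54/73=6.74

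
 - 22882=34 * (-673 ) 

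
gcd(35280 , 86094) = 18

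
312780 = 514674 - 201894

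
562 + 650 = 1212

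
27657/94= 27657/94=294.22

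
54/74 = 27/37 = 0.73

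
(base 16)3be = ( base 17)356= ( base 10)958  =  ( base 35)rd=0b1110111110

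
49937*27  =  1348299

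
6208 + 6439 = 12647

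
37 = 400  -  363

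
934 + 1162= 2096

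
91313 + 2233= 93546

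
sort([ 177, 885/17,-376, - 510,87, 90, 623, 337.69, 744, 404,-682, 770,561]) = [-682, - 510,  -  376, 885/17, 87, 90 , 177,  337.69, 404, 561, 623,744, 770]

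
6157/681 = 6157/681=9.04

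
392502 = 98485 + 294017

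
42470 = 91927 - 49457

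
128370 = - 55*( - 2334 ) 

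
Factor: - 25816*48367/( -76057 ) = 1248642472/76057  =  2^3 * 7^1*11^1 * 19^ (-1)*461^1*4003^( - 1 )*4397^1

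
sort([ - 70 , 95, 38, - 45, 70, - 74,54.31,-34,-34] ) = [  -  74, - 70, - 45,-34, - 34, 38,54.31,70, 95]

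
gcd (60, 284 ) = 4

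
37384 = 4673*8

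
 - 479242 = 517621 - 996863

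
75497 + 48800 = 124297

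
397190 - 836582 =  - 439392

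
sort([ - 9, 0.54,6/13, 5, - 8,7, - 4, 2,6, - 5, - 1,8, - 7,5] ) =[ - 9, - 8, - 7, - 5 ,-4,-1,6/13, 0.54,2 , 5,5,6,7, 8] 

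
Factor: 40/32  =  5/4 = 2^( - 2)*5^1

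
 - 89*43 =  - 3827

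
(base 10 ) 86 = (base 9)105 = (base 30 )2Q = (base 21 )42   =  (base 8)126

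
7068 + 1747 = 8815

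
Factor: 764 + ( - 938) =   -  2^1*3^1*29^1 = - 174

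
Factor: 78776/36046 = 39388/18023 = 2^2*43^1*67^(- 1 )*229^1*269^( - 1)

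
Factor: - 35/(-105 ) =1/3 = 3^( - 1)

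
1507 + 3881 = 5388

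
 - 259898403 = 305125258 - 565023661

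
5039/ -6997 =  - 1 + 1958/6997=- 0.72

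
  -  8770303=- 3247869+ - 5522434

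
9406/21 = 9406/21 = 447.90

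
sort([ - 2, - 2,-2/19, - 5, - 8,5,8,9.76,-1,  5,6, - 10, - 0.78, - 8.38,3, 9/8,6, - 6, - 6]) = [  -  10 ,  -  8.38, - 8,-6, - 6,-5,-2 , - 2,-1,-0.78, - 2/19 , 9/8,3,5,5,  6,6,8,9.76]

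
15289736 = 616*24821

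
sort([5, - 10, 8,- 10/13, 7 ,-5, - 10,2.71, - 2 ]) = [ - 10, - 10, - 5,  -  2,  -  10/13, 2.71, 5, 7 , 8 ] 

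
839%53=44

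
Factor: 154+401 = 555 = 3^1*5^1*37^1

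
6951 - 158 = 6793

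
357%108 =33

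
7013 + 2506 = 9519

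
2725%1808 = 917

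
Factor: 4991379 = 3^1*1663793^1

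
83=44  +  39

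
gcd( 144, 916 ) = 4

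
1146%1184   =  1146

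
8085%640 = 405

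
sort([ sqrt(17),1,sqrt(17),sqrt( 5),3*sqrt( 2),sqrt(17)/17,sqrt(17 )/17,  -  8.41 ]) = [ - 8.41,sqrt( 17 )/17,  sqrt(  17 ) /17 , 1, sqrt( 5 ),sqrt( 17 ),  sqrt( 17 ),  3*sqrt(2 )]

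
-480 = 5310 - 5790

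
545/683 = 545/683 = 0.80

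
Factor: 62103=3^1*127^1*163^1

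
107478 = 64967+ 42511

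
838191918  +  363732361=1201924279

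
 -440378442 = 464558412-904936854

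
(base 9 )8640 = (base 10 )6354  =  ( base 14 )245c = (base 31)6iu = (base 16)18d2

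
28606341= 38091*751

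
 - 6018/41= -6018/41 = - 146.78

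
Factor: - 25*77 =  - 5^2*7^1 * 11^1  =  - 1925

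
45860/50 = 917  +  1/5 = 917.20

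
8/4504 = 1/563 = 0.00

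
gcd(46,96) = 2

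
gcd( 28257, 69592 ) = 1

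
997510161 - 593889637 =403620524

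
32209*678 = 21837702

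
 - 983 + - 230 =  - 1213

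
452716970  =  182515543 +270201427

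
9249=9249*1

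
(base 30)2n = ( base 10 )83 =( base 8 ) 123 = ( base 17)4f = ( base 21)3K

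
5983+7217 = 13200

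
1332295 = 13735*97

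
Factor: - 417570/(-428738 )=3^1*5^1*31^1*449^1 * 463^(  -  2 ) = 208785/214369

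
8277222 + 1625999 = 9903221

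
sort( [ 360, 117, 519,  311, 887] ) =[ 117 , 311,  360,519, 887 ]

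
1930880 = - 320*( - 6034) 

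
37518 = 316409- 278891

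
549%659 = 549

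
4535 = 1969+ 2566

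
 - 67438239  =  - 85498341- - 18060102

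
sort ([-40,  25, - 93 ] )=[ - 93, - 40, 25] 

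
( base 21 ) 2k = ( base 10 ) 62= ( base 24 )2e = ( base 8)76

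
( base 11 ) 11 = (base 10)12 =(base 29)c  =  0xC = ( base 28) C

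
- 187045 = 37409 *( - 5 )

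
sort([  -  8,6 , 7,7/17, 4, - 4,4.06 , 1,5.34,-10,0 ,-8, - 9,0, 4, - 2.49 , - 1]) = [ - 10,  -  9, - 8, - 8, - 4 ,  -  2.49,  -  1, 0,0, 7/17,1,4,4, 4.06, 5.34,6,7] 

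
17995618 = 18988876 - 993258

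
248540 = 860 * 289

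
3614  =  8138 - 4524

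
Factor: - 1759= - 1759^1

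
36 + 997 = 1033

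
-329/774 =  - 329/774 = - 0.43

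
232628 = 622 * 374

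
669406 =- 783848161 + 784517567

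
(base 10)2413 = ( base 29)2P6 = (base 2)100101101101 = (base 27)38A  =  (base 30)2KD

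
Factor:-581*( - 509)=7^1 * 83^1 *509^1 = 295729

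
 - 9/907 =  -1 + 898/907 = -0.01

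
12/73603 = 12/73603 = 0.00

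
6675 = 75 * 89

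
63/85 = 63/85 =0.74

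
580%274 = 32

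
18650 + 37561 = 56211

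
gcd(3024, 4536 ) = 1512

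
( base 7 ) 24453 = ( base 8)14410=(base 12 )3860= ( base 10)6408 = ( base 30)73I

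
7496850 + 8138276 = 15635126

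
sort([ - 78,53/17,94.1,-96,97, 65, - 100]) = [  -  100, - 96, -78,53/17,65,94.1,  97]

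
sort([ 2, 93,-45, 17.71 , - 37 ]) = [- 45, -37 , 2,17.71,93 ] 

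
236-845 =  - 609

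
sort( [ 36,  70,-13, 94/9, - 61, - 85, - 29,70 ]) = [ - 85, - 61 , - 29, - 13,94/9,36,70,70 ] 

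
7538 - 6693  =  845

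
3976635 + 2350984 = 6327619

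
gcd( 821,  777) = 1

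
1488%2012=1488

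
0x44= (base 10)68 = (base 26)2g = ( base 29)2a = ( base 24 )2k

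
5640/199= 28+68/199 = 28.34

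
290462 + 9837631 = 10128093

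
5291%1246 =307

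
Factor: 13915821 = 3^1*4638607^1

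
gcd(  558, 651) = 93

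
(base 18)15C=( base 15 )1D6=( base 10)426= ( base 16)1aa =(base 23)ic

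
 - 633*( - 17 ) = 10761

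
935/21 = 44 + 11/21=44.52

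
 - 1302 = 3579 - 4881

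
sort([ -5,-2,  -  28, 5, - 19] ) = [ -28 , - 19, - 5, - 2, 5]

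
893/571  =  1 + 322/571= 1.56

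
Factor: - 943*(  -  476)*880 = 395003840 = 2^6* 5^1*7^1 * 11^1*17^1*23^1  *41^1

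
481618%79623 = 3880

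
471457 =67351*7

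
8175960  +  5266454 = 13442414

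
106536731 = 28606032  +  77930699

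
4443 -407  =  4036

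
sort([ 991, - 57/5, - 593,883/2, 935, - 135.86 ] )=[ - 593 ,-135.86,  -  57/5,883/2, 935,991]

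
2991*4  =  11964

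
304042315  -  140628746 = 163413569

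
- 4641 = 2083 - 6724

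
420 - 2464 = -2044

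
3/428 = 3/428= 0.01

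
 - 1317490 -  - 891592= - 425898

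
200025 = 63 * 3175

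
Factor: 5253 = 3^1 * 17^1*103^1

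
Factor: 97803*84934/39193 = 2^1*3^2 * 7^( - 1) *11^( - 1)*509^(  -  1)*10867^1*42467^1 = 8306800002/39193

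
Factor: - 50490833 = -17^1*2970049^1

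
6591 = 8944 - 2353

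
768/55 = 13 + 53/55 = 13.96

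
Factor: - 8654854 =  -2^1*13^1 * 23^1*41^1* 353^1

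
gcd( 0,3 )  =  3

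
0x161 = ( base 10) 353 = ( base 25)e3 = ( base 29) C5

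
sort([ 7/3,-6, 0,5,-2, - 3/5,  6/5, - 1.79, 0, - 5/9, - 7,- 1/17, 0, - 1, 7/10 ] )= [ - 7, - 6, - 2, - 1.79, - 1,-3/5, - 5/9,  -  1/17, 0 , 0, 0,7/10,6/5, 7/3,5] 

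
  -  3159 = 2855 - 6014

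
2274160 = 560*4061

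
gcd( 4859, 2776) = 1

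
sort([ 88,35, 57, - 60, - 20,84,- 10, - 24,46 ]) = [ - 60, - 24 ,  -  20, - 10,35,46,57,  84,88]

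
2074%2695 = 2074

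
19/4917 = 19/4917=0.00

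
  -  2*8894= - 17788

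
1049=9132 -8083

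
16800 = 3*5600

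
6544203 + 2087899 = 8632102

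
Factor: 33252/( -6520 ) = - 2^ ( - 1) *3^1*5^(-1) *17^1 = - 51/10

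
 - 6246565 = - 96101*65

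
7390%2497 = 2396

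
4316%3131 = 1185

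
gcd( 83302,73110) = 2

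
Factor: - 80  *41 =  - 2^4 * 5^1*41^1 = - 3280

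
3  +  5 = 8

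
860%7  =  6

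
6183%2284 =1615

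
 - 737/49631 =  -1+48894/49631=   - 0.01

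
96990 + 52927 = 149917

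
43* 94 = 4042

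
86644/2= 43322 = 43322.00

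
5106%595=346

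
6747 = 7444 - 697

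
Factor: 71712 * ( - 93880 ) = -2^8*3^3*5^1 * 83^1 * 2347^1 = - 6732322560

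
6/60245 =6/60245 = 0.00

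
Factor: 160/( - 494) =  -80/247 =-2^4*5^1*13^( - 1 )*19^( - 1 ) 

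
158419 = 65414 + 93005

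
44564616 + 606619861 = 651184477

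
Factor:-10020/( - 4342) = 30/13 = 2^1 * 3^1*5^1*13^(-1 ) 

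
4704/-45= - 105  +  7/15 = -104.53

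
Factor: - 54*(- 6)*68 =2^4 * 3^4*17^1= 22032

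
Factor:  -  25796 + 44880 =2^2*13^1*367^1=19084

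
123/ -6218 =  - 1 + 6095/6218 = - 0.02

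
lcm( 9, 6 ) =18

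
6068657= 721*8417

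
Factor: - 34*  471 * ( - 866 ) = 2^2*3^1*17^1*157^1*433^1 = 13868124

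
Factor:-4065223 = -61^1 * 66643^1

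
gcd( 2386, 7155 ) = 1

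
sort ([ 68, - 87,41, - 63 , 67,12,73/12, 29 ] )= [-87, - 63 , 73/12, 12 , 29, 41 , 67,68 ] 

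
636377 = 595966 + 40411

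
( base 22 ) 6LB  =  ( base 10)3377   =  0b110100110001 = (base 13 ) 16ca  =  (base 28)48H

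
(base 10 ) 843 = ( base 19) 267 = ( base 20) 223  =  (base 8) 1513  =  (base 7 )2313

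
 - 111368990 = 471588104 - 582957094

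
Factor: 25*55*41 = 5^3 *11^1*41^1 = 56375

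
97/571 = 97/571 = 0.17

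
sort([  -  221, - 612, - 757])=[ - 757, - 612, - 221]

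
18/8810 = 9/4405=0.00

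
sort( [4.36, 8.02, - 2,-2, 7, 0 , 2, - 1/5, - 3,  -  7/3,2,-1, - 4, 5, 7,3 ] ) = [ - 4,  -  3,  -  7/3, - 2,  -  2,-1, - 1/5,0,2,2,3, 4.36,  5, 7, 7,8.02]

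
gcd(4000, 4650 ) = 50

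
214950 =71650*3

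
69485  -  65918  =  3567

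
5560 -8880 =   -  3320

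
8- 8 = 0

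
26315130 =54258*485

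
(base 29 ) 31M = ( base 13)1230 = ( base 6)15530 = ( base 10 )2574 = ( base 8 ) 5016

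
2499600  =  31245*80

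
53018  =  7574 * 7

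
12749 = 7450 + 5299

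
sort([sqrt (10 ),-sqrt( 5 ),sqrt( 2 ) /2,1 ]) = [ - sqrt(5),sqrt( 2 ) /2 , 1,sqrt( 10)]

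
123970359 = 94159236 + 29811123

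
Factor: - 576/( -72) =8 = 2^3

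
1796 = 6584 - 4788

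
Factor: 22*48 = 2^5* 3^1*11^1 = 1056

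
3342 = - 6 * (-557)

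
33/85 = 33/85=0.39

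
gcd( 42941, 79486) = 1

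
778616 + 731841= 1510457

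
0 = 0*163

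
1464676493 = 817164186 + 647512307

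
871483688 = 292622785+578860903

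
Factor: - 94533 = - 3^1*31511^1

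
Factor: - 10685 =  - 5^1 * 2137^1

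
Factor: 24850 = 2^1 * 5^2*7^1*71^1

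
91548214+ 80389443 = 171937657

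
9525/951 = 3175/317=10.02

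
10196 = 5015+5181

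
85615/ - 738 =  - 117 + 731/738 = - 116.01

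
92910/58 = 1601 + 26/29 = 1601.90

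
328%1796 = 328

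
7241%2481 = 2279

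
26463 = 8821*3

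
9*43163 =388467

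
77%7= 0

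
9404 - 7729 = 1675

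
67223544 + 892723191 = 959946735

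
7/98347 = 7/98347 = 0.00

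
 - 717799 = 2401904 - 3119703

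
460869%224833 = 11203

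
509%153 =50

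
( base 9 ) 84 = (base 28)2K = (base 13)5b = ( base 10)76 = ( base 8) 114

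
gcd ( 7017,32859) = 3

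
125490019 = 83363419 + 42126600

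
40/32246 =20/16123  =  0.00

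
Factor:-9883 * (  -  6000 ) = 2^4*3^1*5^3 * 9883^1 = 59298000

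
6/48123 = 2/16041 = 0.00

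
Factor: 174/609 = 2/7=2^1*7^ ( - 1)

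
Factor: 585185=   5^1*117037^1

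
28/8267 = 4/1181  =  0.00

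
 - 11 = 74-85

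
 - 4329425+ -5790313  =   -10119738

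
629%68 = 17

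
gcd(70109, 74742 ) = 1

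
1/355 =1/355 = 0.00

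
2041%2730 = 2041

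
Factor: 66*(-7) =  -462  =  - 2^1*3^1*7^1 * 11^1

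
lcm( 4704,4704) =4704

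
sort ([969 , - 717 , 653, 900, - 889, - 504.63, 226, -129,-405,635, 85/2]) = [ - 889 , - 717,  -  504.63, - 405, - 129, 85/2, 226, 635,653, 900, 969]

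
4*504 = 2016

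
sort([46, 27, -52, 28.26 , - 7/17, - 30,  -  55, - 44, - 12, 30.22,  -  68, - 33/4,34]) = [ - 68,-55, - 52, - 44, - 30, - 12, - 33/4,  -  7/17, 27, 28.26,30.22,34,46]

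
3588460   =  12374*290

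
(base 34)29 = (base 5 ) 302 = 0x4D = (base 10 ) 77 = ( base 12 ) 65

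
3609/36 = 100 + 1/4 = 100.25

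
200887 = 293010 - 92123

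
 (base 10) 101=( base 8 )145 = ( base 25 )41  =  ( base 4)1211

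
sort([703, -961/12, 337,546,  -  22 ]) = [ - 961/12,  -  22, 337,546,703] 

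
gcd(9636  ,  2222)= 22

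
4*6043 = 24172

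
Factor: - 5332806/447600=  - 2^ ( - 3 ) * 3^1 * 5^ (-2)*19^1*31^1*373^(- 1)*503^1  =  - 888801/74600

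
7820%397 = 277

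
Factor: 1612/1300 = 31/25 = 5^(-2) * 31^1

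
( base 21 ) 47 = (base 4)1123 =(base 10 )91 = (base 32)2r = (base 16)5b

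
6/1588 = 3/794 =0.00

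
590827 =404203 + 186624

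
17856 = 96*186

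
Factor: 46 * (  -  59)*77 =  - 2^1*7^1*11^1*23^1*59^1 = -208978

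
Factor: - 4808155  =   - 5^1*11^1*87421^1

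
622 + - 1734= - 1112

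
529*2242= 1186018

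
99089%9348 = 5609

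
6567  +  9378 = 15945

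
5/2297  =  5/2297 = 0.00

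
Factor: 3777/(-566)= - 2^( - 1 ) * 3^1*283^( - 1) * 1259^1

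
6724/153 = 43+145/153= 43.95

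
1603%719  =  165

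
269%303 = 269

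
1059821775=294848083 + 764973692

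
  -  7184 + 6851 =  - 333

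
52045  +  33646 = 85691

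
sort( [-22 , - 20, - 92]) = [ - 92, -22,-20] 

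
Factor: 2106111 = 3^1*7^1*100291^1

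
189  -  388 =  - 199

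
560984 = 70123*8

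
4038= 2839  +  1199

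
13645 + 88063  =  101708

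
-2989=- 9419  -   - 6430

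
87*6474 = 563238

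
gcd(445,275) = 5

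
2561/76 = 33+53/76 =33.70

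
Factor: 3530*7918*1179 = 32953686660 = 2^2*3^2*5^1*37^1 * 107^1 * 131^1*353^1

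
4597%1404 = 385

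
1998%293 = 240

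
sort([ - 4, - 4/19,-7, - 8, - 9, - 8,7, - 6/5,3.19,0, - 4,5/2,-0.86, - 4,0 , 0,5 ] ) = [-9, - 8, - 8 , - 7,-4, -4,-4, - 6/5, - 0.86, - 4/19,  0,0,0, 5/2, 3.19,  5,7]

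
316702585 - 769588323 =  - 452885738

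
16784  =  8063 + 8721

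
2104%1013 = 78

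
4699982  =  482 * 9751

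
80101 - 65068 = 15033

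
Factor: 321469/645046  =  2^( - 1 )*321469^1*322523^( - 1 ) 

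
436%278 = 158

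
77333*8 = 618664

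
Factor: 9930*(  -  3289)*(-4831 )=2^1*3^1*5^1*11^1 * 13^1*23^1*331^1*4831^1=157779348870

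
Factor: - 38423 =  - 7^1*11^1 * 499^1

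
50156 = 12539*4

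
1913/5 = 382 + 3/5 = 382.60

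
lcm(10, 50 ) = 50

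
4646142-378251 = 4267891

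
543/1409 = 543/1409 = 0.39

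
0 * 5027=0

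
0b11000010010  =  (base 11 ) 1193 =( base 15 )6d9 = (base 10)1554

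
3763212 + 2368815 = 6132027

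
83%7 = 6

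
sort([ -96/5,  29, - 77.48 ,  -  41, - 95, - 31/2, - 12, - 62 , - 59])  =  [-95, - 77.48, - 62, - 59, - 41, - 96/5, - 31/2,-12, 29]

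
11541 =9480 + 2061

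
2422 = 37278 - 34856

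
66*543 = 35838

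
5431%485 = 96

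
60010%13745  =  5030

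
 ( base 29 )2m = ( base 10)80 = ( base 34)2c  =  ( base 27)2Q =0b1010000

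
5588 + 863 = 6451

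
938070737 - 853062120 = 85008617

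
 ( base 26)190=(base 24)1DM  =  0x38E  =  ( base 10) 910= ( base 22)1J8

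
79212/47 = 79212/47 = 1685.36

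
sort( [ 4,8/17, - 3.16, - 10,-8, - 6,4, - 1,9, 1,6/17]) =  [ - 10, - 8, - 6, - 3.16, - 1,6/17,8/17, 1, 4, 4, 9]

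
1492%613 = 266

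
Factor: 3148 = 2^2 * 787^1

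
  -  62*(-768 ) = 47616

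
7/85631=1/12233 = 0.00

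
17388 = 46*378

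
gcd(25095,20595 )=15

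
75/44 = 75/44  =  1.70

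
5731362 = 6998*819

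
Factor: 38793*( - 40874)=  - 2^1*3^1 * 67^1*107^1*191^1*193^1 = - 1585625082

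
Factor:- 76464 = -2^4*3^4*59^1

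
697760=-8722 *( -80)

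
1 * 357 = 357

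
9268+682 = 9950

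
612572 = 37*16556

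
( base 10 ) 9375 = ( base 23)hge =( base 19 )16i8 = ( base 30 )ACF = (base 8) 22237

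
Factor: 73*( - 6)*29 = -12702 =- 2^1*3^1*29^1*73^1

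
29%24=5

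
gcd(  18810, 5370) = 30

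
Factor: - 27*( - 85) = 3^3*5^1*17^1= 2295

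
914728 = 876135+38593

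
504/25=504/25  =  20.16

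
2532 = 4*633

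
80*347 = 27760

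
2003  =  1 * 2003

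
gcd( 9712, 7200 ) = 16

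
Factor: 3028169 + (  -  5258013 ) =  - 2^2*557461^1 = -2229844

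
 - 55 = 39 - 94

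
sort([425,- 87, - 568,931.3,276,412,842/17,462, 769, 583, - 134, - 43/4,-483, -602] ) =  [ - 602, - 568, - 483,  -  134,  -  87,  -  43/4, 842/17, 276,  412,425, 462,583,769,931.3]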